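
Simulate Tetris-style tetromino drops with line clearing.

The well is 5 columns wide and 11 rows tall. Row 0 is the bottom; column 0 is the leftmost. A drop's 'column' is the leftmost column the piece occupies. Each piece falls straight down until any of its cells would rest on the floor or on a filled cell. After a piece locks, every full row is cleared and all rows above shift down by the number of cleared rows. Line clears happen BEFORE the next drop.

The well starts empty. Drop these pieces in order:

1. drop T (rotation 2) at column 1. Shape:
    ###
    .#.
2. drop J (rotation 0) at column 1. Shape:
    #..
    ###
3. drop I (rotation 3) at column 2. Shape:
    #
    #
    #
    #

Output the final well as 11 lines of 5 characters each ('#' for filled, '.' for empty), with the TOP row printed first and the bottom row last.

Drop 1: T rot2 at col 1 lands with bottom-row=0; cleared 0 line(s) (total 0); column heights now [0 2 2 2 0], max=2
Drop 2: J rot0 at col 1 lands with bottom-row=2; cleared 0 line(s) (total 0); column heights now [0 4 3 3 0], max=4
Drop 3: I rot3 at col 2 lands with bottom-row=3; cleared 0 line(s) (total 0); column heights now [0 4 7 3 0], max=7

Answer: .....
.....
.....
.....
..#..
..#..
..#..
.##..
.###.
.###.
..#..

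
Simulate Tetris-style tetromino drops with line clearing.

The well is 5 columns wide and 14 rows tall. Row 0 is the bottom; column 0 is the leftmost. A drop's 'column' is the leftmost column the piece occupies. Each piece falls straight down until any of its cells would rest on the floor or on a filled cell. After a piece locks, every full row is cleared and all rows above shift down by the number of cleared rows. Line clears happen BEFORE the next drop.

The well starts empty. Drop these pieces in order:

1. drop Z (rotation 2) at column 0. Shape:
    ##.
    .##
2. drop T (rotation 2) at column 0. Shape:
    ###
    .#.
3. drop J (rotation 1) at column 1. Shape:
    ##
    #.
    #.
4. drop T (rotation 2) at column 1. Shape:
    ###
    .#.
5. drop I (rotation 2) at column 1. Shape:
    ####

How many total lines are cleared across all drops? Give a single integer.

Drop 1: Z rot2 at col 0 lands with bottom-row=0; cleared 0 line(s) (total 0); column heights now [2 2 1 0 0], max=2
Drop 2: T rot2 at col 0 lands with bottom-row=2; cleared 0 line(s) (total 0); column heights now [4 4 4 0 0], max=4
Drop 3: J rot1 at col 1 lands with bottom-row=4; cleared 0 line(s) (total 0); column heights now [4 7 7 0 0], max=7
Drop 4: T rot2 at col 1 lands with bottom-row=7; cleared 0 line(s) (total 0); column heights now [4 9 9 9 0], max=9
Drop 5: I rot2 at col 1 lands with bottom-row=9; cleared 0 line(s) (total 0); column heights now [4 10 10 10 10], max=10

Answer: 0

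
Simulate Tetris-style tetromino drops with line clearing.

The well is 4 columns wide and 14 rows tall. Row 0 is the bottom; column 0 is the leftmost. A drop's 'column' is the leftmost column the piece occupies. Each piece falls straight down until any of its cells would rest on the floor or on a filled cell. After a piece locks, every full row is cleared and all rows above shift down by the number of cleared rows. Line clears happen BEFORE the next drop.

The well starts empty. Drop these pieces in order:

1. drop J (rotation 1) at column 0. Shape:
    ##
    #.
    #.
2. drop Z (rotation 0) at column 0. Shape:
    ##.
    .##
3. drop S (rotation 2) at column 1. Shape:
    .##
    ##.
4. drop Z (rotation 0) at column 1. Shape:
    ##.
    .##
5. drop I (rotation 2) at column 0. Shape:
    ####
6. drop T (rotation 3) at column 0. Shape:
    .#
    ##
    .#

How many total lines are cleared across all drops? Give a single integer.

Drop 1: J rot1 at col 0 lands with bottom-row=0; cleared 0 line(s) (total 0); column heights now [3 3 0 0], max=3
Drop 2: Z rot0 at col 0 lands with bottom-row=3; cleared 0 line(s) (total 0); column heights now [5 5 4 0], max=5
Drop 3: S rot2 at col 1 lands with bottom-row=5; cleared 0 line(s) (total 0); column heights now [5 6 7 7], max=7
Drop 4: Z rot0 at col 1 lands with bottom-row=7; cleared 0 line(s) (total 0); column heights now [5 9 9 8], max=9
Drop 5: I rot2 at col 0 lands with bottom-row=9; cleared 1 line(s) (total 1); column heights now [5 9 9 8], max=9
Drop 6: T rot3 at col 0 lands with bottom-row=9; cleared 0 line(s) (total 1); column heights now [11 12 9 8], max=12

Answer: 1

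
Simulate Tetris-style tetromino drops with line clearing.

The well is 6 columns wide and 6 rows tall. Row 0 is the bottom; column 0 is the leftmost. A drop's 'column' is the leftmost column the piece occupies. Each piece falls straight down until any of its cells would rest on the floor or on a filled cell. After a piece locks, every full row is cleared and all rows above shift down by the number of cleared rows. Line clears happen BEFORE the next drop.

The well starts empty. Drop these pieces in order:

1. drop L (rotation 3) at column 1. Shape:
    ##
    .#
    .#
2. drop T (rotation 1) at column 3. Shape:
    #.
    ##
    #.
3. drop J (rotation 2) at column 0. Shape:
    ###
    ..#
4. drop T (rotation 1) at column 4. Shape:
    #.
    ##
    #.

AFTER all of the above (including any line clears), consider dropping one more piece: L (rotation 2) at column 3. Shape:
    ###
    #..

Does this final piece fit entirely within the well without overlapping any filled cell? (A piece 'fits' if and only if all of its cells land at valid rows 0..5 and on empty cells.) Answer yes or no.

Drop 1: L rot3 at col 1 lands with bottom-row=0; cleared 0 line(s) (total 0); column heights now [0 3 3 0 0 0], max=3
Drop 2: T rot1 at col 3 lands with bottom-row=0; cleared 0 line(s) (total 0); column heights now [0 3 3 3 2 0], max=3
Drop 3: J rot2 at col 0 lands with bottom-row=3; cleared 0 line(s) (total 0); column heights now [5 5 5 3 2 0], max=5
Drop 4: T rot1 at col 4 lands with bottom-row=2; cleared 0 line(s) (total 0); column heights now [5 5 5 3 5 4], max=5
Test piece L rot2 at col 3 (width 3): heights before test = [5 5 5 3 5 4]; fits = True

Answer: yes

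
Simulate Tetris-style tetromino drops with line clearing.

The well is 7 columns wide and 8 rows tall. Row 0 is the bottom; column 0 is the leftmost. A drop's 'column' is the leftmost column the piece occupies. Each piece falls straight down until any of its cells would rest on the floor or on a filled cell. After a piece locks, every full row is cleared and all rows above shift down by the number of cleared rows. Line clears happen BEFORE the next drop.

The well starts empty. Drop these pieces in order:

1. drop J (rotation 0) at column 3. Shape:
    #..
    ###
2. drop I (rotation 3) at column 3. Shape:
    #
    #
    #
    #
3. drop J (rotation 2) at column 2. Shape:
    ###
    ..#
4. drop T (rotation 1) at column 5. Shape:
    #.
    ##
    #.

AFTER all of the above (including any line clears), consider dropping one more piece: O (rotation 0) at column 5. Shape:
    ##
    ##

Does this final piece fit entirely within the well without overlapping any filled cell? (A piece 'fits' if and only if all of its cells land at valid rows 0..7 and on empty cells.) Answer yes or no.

Drop 1: J rot0 at col 3 lands with bottom-row=0; cleared 0 line(s) (total 0); column heights now [0 0 0 2 1 1 0], max=2
Drop 2: I rot3 at col 3 lands with bottom-row=2; cleared 0 line(s) (total 0); column heights now [0 0 0 6 1 1 0], max=6
Drop 3: J rot2 at col 2 lands with bottom-row=5; cleared 0 line(s) (total 0); column heights now [0 0 7 7 7 1 0], max=7
Drop 4: T rot1 at col 5 lands with bottom-row=1; cleared 0 line(s) (total 0); column heights now [0 0 7 7 7 4 3], max=7
Test piece O rot0 at col 5 (width 2): heights before test = [0 0 7 7 7 4 3]; fits = True

Answer: yes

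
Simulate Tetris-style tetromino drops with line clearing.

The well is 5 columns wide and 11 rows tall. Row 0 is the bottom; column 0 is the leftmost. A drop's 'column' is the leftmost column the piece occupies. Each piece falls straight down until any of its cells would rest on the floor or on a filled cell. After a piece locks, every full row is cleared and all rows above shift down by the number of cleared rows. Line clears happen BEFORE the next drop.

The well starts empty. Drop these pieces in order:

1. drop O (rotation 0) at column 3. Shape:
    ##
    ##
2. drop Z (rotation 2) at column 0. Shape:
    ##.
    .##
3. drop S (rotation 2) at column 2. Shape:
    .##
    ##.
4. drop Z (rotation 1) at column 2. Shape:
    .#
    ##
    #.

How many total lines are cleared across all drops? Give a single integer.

Answer: 0

Derivation:
Drop 1: O rot0 at col 3 lands with bottom-row=0; cleared 0 line(s) (total 0); column heights now [0 0 0 2 2], max=2
Drop 2: Z rot2 at col 0 lands with bottom-row=0; cleared 0 line(s) (total 0); column heights now [2 2 1 2 2], max=2
Drop 3: S rot2 at col 2 lands with bottom-row=2; cleared 0 line(s) (total 0); column heights now [2 2 3 4 4], max=4
Drop 4: Z rot1 at col 2 lands with bottom-row=3; cleared 0 line(s) (total 0); column heights now [2 2 5 6 4], max=6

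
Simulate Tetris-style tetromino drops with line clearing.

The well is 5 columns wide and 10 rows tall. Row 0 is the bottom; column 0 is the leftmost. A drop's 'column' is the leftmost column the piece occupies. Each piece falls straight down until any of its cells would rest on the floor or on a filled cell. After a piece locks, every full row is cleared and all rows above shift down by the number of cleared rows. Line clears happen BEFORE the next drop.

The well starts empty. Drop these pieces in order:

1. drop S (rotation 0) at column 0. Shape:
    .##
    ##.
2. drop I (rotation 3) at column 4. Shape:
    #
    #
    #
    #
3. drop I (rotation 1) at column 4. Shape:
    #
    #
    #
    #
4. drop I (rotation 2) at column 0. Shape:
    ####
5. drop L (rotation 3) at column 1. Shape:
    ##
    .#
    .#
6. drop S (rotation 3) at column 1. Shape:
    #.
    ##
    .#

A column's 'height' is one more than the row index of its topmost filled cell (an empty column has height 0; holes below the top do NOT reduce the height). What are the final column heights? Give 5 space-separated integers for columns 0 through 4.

Drop 1: S rot0 at col 0 lands with bottom-row=0; cleared 0 line(s) (total 0); column heights now [1 2 2 0 0], max=2
Drop 2: I rot3 at col 4 lands with bottom-row=0; cleared 0 line(s) (total 0); column heights now [1 2 2 0 4], max=4
Drop 3: I rot1 at col 4 lands with bottom-row=4; cleared 0 line(s) (total 0); column heights now [1 2 2 0 8], max=8
Drop 4: I rot2 at col 0 lands with bottom-row=2; cleared 1 line(s) (total 1); column heights now [1 2 2 0 7], max=7
Drop 5: L rot3 at col 1 lands with bottom-row=2; cleared 0 line(s) (total 1); column heights now [1 5 5 0 7], max=7
Drop 6: S rot3 at col 1 lands with bottom-row=5; cleared 0 line(s) (total 1); column heights now [1 8 7 0 7], max=8

Answer: 1 8 7 0 7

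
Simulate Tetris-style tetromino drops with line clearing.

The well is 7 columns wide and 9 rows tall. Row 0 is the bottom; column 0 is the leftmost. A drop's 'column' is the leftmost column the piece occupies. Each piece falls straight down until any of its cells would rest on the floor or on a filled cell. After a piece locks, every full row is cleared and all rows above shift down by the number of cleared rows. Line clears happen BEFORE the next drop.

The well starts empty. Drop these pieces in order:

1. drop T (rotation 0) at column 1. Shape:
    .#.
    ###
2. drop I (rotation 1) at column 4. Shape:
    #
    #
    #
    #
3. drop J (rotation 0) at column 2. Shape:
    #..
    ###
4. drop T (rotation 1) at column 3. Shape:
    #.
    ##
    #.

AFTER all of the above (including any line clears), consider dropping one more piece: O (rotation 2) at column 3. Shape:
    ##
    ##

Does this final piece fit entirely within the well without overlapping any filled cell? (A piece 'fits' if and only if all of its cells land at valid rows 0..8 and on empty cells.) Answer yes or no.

Drop 1: T rot0 at col 1 lands with bottom-row=0; cleared 0 line(s) (total 0); column heights now [0 1 2 1 0 0 0], max=2
Drop 2: I rot1 at col 4 lands with bottom-row=0; cleared 0 line(s) (total 0); column heights now [0 1 2 1 4 0 0], max=4
Drop 3: J rot0 at col 2 lands with bottom-row=4; cleared 0 line(s) (total 0); column heights now [0 1 6 5 5 0 0], max=6
Drop 4: T rot1 at col 3 lands with bottom-row=5; cleared 0 line(s) (total 0); column heights now [0 1 6 8 7 0 0], max=8
Test piece O rot2 at col 3 (width 2): heights before test = [0 1 6 8 7 0 0]; fits = False

Answer: no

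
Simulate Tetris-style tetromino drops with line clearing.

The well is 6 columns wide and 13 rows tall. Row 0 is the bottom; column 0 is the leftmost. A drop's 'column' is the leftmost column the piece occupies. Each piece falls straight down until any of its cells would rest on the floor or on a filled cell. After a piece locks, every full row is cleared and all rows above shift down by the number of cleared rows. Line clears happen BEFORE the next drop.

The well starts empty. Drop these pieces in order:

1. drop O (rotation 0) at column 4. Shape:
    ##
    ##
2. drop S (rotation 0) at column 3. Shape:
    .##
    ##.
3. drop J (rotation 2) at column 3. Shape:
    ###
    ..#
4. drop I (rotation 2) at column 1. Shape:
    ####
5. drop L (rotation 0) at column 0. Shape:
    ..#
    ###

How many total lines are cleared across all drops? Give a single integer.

Answer: 0

Derivation:
Drop 1: O rot0 at col 4 lands with bottom-row=0; cleared 0 line(s) (total 0); column heights now [0 0 0 0 2 2], max=2
Drop 2: S rot0 at col 3 lands with bottom-row=2; cleared 0 line(s) (total 0); column heights now [0 0 0 3 4 4], max=4
Drop 3: J rot2 at col 3 lands with bottom-row=4; cleared 0 line(s) (total 0); column heights now [0 0 0 6 6 6], max=6
Drop 4: I rot2 at col 1 lands with bottom-row=6; cleared 0 line(s) (total 0); column heights now [0 7 7 7 7 6], max=7
Drop 5: L rot0 at col 0 lands with bottom-row=7; cleared 0 line(s) (total 0); column heights now [8 8 9 7 7 6], max=9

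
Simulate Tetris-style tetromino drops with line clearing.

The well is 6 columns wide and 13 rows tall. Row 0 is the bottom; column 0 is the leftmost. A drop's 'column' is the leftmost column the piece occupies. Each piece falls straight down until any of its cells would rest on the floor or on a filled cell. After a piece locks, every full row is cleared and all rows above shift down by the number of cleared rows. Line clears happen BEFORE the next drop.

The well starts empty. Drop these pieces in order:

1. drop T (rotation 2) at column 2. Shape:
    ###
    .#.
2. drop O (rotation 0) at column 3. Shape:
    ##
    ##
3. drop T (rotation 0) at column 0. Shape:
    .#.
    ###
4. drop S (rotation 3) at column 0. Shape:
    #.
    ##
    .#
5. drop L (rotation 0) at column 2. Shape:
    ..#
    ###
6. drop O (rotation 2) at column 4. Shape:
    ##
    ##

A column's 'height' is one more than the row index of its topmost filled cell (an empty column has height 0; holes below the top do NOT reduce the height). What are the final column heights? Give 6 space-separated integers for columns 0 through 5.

Drop 1: T rot2 at col 2 lands with bottom-row=0; cleared 0 line(s) (total 0); column heights now [0 0 2 2 2 0], max=2
Drop 2: O rot0 at col 3 lands with bottom-row=2; cleared 0 line(s) (total 0); column heights now [0 0 2 4 4 0], max=4
Drop 3: T rot0 at col 0 lands with bottom-row=2; cleared 0 line(s) (total 0); column heights now [3 4 3 4 4 0], max=4
Drop 4: S rot3 at col 0 lands with bottom-row=4; cleared 0 line(s) (total 0); column heights now [7 6 3 4 4 0], max=7
Drop 5: L rot0 at col 2 lands with bottom-row=4; cleared 0 line(s) (total 0); column heights now [7 6 5 5 6 0], max=7
Drop 6: O rot2 at col 4 lands with bottom-row=6; cleared 0 line(s) (total 0); column heights now [7 6 5 5 8 8], max=8

Answer: 7 6 5 5 8 8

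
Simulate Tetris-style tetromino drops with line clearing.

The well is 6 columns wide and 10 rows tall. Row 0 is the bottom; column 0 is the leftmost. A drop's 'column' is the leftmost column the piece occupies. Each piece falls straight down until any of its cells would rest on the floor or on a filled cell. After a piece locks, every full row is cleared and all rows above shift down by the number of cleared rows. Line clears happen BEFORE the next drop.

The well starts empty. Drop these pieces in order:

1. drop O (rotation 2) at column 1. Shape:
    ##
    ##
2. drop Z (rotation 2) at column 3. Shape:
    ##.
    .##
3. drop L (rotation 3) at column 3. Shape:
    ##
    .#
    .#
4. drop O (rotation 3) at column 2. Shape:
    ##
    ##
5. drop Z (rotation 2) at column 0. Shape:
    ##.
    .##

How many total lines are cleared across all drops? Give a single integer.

Answer: 0

Derivation:
Drop 1: O rot2 at col 1 lands with bottom-row=0; cleared 0 line(s) (total 0); column heights now [0 2 2 0 0 0], max=2
Drop 2: Z rot2 at col 3 lands with bottom-row=0; cleared 0 line(s) (total 0); column heights now [0 2 2 2 2 1], max=2
Drop 3: L rot3 at col 3 lands with bottom-row=2; cleared 0 line(s) (total 0); column heights now [0 2 2 5 5 1], max=5
Drop 4: O rot3 at col 2 lands with bottom-row=5; cleared 0 line(s) (total 0); column heights now [0 2 7 7 5 1], max=7
Drop 5: Z rot2 at col 0 lands with bottom-row=7; cleared 0 line(s) (total 0); column heights now [9 9 8 7 5 1], max=9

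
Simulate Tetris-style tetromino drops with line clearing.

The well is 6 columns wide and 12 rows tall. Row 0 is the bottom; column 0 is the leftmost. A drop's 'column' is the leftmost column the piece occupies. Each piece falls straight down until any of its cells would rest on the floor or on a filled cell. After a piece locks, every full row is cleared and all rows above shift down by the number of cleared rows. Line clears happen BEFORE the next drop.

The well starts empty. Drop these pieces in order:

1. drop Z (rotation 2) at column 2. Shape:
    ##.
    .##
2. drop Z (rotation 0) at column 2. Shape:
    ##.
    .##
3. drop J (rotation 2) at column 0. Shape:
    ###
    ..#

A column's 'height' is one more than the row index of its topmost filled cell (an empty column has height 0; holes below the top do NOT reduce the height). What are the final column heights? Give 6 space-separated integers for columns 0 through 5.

Drop 1: Z rot2 at col 2 lands with bottom-row=0; cleared 0 line(s) (total 0); column heights now [0 0 2 2 1 0], max=2
Drop 2: Z rot0 at col 2 lands with bottom-row=2; cleared 0 line(s) (total 0); column heights now [0 0 4 4 3 0], max=4
Drop 3: J rot2 at col 0 lands with bottom-row=4; cleared 0 line(s) (total 0); column heights now [6 6 6 4 3 0], max=6

Answer: 6 6 6 4 3 0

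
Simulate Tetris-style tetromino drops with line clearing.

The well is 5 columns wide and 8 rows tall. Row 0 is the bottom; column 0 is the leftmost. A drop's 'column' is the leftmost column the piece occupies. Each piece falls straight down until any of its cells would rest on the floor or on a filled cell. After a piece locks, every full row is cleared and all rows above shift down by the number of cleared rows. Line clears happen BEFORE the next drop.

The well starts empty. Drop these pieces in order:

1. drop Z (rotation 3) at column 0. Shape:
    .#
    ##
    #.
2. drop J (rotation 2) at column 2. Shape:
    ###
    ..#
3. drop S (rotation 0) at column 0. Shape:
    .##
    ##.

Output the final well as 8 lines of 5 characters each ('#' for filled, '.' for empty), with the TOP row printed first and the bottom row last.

Answer: .....
.....
.....
.....
.##..
##...
.#...
#...#

Derivation:
Drop 1: Z rot3 at col 0 lands with bottom-row=0; cleared 0 line(s) (total 0); column heights now [2 3 0 0 0], max=3
Drop 2: J rot2 at col 2 lands with bottom-row=0; cleared 1 line(s) (total 1); column heights now [1 2 0 0 1], max=2
Drop 3: S rot0 at col 0 lands with bottom-row=2; cleared 0 line(s) (total 1); column heights now [3 4 4 0 1], max=4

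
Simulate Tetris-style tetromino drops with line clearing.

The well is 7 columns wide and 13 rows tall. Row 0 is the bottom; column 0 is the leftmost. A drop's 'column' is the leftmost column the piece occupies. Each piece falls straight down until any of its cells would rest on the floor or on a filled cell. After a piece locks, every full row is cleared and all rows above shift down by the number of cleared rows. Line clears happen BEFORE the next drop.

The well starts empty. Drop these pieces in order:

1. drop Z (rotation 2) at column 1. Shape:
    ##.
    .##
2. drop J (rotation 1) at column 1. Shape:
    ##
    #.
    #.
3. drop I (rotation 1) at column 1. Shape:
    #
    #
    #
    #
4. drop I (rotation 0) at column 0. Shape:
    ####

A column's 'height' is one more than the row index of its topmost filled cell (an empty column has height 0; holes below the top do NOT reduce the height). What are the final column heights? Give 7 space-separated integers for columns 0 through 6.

Answer: 10 10 10 10 0 0 0

Derivation:
Drop 1: Z rot2 at col 1 lands with bottom-row=0; cleared 0 line(s) (total 0); column heights now [0 2 2 1 0 0 0], max=2
Drop 2: J rot1 at col 1 lands with bottom-row=2; cleared 0 line(s) (total 0); column heights now [0 5 5 1 0 0 0], max=5
Drop 3: I rot1 at col 1 lands with bottom-row=5; cleared 0 line(s) (total 0); column heights now [0 9 5 1 0 0 0], max=9
Drop 4: I rot0 at col 0 lands with bottom-row=9; cleared 0 line(s) (total 0); column heights now [10 10 10 10 0 0 0], max=10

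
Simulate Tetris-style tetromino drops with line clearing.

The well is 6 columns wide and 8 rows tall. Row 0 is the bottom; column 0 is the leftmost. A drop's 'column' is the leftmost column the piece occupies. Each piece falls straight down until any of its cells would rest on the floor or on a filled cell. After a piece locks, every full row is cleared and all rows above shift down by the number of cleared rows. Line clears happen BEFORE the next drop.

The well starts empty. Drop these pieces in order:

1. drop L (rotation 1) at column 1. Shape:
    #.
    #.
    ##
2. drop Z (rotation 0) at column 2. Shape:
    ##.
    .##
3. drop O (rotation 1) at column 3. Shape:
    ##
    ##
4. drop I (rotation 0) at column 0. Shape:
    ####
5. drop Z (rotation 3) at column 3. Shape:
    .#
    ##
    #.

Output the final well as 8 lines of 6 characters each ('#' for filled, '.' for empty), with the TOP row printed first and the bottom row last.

Answer: ....#.
...##.
...#..
####..
...##.
.#.##.
.###..
.####.

Derivation:
Drop 1: L rot1 at col 1 lands with bottom-row=0; cleared 0 line(s) (total 0); column heights now [0 3 1 0 0 0], max=3
Drop 2: Z rot0 at col 2 lands with bottom-row=0; cleared 0 line(s) (total 0); column heights now [0 3 2 2 1 0], max=3
Drop 3: O rot1 at col 3 lands with bottom-row=2; cleared 0 line(s) (total 0); column heights now [0 3 2 4 4 0], max=4
Drop 4: I rot0 at col 0 lands with bottom-row=4; cleared 0 line(s) (total 0); column heights now [5 5 5 5 4 0], max=5
Drop 5: Z rot3 at col 3 lands with bottom-row=5; cleared 0 line(s) (total 0); column heights now [5 5 5 7 8 0], max=8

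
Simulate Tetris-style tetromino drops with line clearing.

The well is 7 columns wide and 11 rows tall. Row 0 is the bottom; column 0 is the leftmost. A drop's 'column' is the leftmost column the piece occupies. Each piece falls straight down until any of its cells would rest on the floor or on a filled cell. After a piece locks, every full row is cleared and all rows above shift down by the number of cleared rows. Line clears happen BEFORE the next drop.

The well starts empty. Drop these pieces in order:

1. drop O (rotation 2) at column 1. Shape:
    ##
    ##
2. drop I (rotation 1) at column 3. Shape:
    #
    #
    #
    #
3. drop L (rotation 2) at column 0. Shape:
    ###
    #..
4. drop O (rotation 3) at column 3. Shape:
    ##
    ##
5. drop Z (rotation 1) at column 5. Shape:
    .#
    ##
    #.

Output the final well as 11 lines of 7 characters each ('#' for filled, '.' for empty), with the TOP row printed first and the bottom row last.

Answer: .......
.......
.......
.......
.......
...##..
...##..
...#...
####..#
####.##
.###.#.

Derivation:
Drop 1: O rot2 at col 1 lands with bottom-row=0; cleared 0 line(s) (total 0); column heights now [0 2 2 0 0 0 0], max=2
Drop 2: I rot1 at col 3 lands with bottom-row=0; cleared 0 line(s) (total 0); column heights now [0 2 2 4 0 0 0], max=4
Drop 3: L rot2 at col 0 lands with bottom-row=1; cleared 0 line(s) (total 0); column heights now [3 3 3 4 0 0 0], max=4
Drop 4: O rot3 at col 3 lands with bottom-row=4; cleared 0 line(s) (total 0); column heights now [3 3 3 6 6 0 0], max=6
Drop 5: Z rot1 at col 5 lands with bottom-row=0; cleared 0 line(s) (total 0); column heights now [3 3 3 6 6 2 3], max=6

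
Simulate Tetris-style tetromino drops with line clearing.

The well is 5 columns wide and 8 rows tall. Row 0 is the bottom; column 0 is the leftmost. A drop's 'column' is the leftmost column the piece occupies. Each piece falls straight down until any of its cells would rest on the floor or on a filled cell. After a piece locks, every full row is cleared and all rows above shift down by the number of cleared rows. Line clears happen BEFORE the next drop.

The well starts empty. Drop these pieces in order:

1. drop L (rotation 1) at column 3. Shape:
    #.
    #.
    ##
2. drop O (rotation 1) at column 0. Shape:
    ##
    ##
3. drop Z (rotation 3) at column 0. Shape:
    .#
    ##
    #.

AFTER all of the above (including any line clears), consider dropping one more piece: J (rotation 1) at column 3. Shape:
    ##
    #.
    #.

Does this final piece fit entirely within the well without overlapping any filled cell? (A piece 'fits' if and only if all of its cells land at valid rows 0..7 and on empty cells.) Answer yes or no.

Answer: yes

Derivation:
Drop 1: L rot1 at col 3 lands with bottom-row=0; cleared 0 line(s) (total 0); column heights now [0 0 0 3 1], max=3
Drop 2: O rot1 at col 0 lands with bottom-row=0; cleared 0 line(s) (total 0); column heights now [2 2 0 3 1], max=3
Drop 3: Z rot3 at col 0 lands with bottom-row=2; cleared 0 line(s) (total 0); column heights now [4 5 0 3 1], max=5
Test piece J rot1 at col 3 (width 2): heights before test = [4 5 0 3 1]; fits = True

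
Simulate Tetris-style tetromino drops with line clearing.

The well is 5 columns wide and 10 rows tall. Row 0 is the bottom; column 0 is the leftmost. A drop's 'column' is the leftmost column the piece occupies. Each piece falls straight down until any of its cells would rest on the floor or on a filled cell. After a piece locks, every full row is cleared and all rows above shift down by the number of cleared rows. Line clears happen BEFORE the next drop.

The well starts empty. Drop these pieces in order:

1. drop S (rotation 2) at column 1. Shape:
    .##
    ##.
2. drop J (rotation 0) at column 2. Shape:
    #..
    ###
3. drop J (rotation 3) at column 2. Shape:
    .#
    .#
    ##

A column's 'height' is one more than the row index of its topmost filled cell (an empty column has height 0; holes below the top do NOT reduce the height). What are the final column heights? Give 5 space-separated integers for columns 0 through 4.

Answer: 0 1 5 7 3

Derivation:
Drop 1: S rot2 at col 1 lands with bottom-row=0; cleared 0 line(s) (total 0); column heights now [0 1 2 2 0], max=2
Drop 2: J rot0 at col 2 lands with bottom-row=2; cleared 0 line(s) (total 0); column heights now [0 1 4 3 3], max=4
Drop 3: J rot3 at col 2 lands with bottom-row=4; cleared 0 line(s) (total 0); column heights now [0 1 5 7 3], max=7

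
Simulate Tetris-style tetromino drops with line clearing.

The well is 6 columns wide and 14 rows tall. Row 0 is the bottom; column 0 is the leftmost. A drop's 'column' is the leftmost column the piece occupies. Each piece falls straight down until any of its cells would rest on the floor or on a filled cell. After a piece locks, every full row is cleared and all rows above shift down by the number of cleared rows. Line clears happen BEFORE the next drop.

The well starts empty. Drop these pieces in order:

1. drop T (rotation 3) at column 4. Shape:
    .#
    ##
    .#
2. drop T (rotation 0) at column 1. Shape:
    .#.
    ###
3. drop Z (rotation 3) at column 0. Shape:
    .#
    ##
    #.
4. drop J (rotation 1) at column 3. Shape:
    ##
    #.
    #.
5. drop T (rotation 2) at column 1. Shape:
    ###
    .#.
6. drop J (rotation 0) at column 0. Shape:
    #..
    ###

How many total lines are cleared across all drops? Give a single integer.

Answer: 1

Derivation:
Drop 1: T rot3 at col 4 lands with bottom-row=0; cleared 0 line(s) (total 0); column heights now [0 0 0 0 2 3], max=3
Drop 2: T rot0 at col 1 lands with bottom-row=0; cleared 0 line(s) (total 0); column heights now [0 1 2 1 2 3], max=3
Drop 3: Z rot3 at col 0 lands with bottom-row=0; cleared 0 line(s) (total 0); column heights now [2 3 2 1 2 3], max=3
Drop 4: J rot1 at col 3 lands with bottom-row=1; cleared 1 line(s) (total 1); column heights now [1 2 1 3 3 2], max=3
Drop 5: T rot2 at col 1 lands with bottom-row=2; cleared 0 line(s) (total 1); column heights now [1 4 4 4 3 2], max=4
Drop 6: J rot0 at col 0 lands with bottom-row=4; cleared 0 line(s) (total 1); column heights now [6 5 5 4 3 2], max=6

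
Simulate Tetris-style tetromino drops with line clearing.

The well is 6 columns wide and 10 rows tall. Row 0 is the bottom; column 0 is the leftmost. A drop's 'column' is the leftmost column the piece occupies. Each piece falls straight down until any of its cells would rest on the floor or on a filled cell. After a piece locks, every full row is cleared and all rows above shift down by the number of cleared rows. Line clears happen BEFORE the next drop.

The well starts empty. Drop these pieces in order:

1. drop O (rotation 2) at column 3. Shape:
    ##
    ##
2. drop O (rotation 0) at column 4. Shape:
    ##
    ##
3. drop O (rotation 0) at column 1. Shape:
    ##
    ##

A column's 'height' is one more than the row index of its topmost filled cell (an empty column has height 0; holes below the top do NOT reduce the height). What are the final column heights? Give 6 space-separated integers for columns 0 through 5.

Answer: 0 2 2 2 4 4

Derivation:
Drop 1: O rot2 at col 3 lands with bottom-row=0; cleared 0 line(s) (total 0); column heights now [0 0 0 2 2 0], max=2
Drop 2: O rot0 at col 4 lands with bottom-row=2; cleared 0 line(s) (total 0); column heights now [0 0 0 2 4 4], max=4
Drop 3: O rot0 at col 1 lands with bottom-row=0; cleared 0 line(s) (total 0); column heights now [0 2 2 2 4 4], max=4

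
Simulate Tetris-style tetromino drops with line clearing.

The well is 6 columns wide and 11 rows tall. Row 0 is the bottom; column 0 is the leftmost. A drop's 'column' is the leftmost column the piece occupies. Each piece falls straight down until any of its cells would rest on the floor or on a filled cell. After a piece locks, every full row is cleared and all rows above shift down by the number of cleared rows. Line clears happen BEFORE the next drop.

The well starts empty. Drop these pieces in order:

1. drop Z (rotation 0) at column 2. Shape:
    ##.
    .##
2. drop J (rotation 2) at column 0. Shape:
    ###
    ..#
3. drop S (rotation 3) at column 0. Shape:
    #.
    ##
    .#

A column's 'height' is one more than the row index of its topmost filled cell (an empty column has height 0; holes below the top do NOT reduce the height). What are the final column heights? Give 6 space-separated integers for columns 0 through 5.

Answer: 7 6 4 2 1 0

Derivation:
Drop 1: Z rot0 at col 2 lands with bottom-row=0; cleared 0 line(s) (total 0); column heights now [0 0 2 2 1 0], max=2
Drop 2: J rot2 at col 0 lands with bottom-row=2; cleared 0 line(s) (total 0); column heights now [4 4 4 2 1 0], max=4
Drop 3: S rot3 at col 0 lands with bottom-row=4; cleared 0 line(s) (total 0); column heights now [7 6 4 2 1 0], max=7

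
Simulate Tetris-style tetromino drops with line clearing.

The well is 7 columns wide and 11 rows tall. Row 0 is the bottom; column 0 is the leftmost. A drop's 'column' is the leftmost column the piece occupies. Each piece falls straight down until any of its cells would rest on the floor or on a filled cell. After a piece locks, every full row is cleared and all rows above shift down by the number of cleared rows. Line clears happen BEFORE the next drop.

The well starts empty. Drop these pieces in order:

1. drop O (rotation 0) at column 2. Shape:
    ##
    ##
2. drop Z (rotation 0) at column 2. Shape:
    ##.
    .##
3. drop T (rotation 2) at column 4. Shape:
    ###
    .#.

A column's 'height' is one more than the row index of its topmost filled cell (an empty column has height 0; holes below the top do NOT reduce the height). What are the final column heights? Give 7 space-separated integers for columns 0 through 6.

Drop 1: O rot0 at col 2 lands with bottom-row=0; cleared 0 line(s) (total 0); column heights now [0 0 2 2 0 0 0], max=2
Drop 2: Z rot0 at col 2 lands with bottom-row=2; cleared 0 line(s) (total 0); column heights now [0 0 4 4 3 0 0], max=4
Drop 3: T rot2 at col 4 lands with bottom-row=2; cleared 0 line(s) (total 0); column heights now [0 0 4 4 4 4 4], max=4

Answer: 0 0 4 4 4 4 4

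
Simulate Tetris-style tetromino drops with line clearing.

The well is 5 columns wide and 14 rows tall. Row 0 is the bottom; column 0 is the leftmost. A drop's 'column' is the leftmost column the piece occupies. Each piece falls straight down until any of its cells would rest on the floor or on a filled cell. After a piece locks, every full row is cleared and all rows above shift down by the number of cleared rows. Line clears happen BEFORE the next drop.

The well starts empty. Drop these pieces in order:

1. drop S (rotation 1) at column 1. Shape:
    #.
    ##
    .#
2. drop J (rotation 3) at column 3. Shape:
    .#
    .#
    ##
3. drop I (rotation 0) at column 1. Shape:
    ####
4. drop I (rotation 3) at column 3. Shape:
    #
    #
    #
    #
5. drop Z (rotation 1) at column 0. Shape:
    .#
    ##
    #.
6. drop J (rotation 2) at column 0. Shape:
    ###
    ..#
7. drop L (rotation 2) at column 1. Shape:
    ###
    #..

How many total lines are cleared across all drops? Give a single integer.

Answer: 1

Derivation:
Drop 1: S rot1 at col 1 lands with bottom-row=0; cleared 0 line(s) (total 0); column heights now [0 3 2 0 0], max=3
Drop 2: J rot3 at col 3 lands with bottom-row=0; cleared 0 line(s) (total 0); column heights now [0 3 2 1 3], max=3
Drop 3: I rot0 at col 1 lands with bottom-row=3; cleared 0 line(s) (total 0); column heights now [0 4 4 4 4], max=4
Drop 4: I rot3 at col 3 lands with bottom-row=4; cleared 0 line(s) (total 0); column heights now [0 4 4 8 4], max=8
Drop 5: Z rot1 at col 0 lands with bottom-row=3; cleared 1 line(s) (total 1); column heights now [4 5 2 7 3], max=7
Drop 6: J rot2 at col 0 lands with bottom-row=4; cleared 0 line(s) (total 1); column heights now [6 6 6 7 3], max=7
Drop 7: L rot2 at col 1 lands with bottom-row=6; cleared 0 line(s) (total 1); column heights now [6 8 8 8 3], max=8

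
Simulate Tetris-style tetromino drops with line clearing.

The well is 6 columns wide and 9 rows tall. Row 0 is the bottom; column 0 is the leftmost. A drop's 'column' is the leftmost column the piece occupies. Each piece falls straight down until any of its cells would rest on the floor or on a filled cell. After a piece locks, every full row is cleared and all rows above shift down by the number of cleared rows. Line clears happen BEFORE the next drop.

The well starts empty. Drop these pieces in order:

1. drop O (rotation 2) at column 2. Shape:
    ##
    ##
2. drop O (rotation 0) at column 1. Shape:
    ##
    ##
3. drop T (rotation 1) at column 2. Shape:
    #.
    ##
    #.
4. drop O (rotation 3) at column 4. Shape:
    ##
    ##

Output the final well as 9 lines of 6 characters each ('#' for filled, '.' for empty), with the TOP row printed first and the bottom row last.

Answer: ......
......
..#...
..##..
..#...
.##...
.##...
..####
..####

Derivation:
Drop 1: O rot2 at col 2 lands with bottom-row=0; cleared 0 line(s) (total 0); column heights now [0 0 2 2 0 0], max=2
Drop 2: O rot0 at col 1 lands with bottom-row=2; cleared 0 line(s) (total 0); column heights now [0 4 4 2 0 0], max=4
Drop 3: T rot1 at col 2 lands with bottom-row=4; cleared 0 line(s) (total 0); column heights now [0 4 7 6 0 0], max=7
Drop 4: O rot3 at col 4 lands with bottom-row=0; cleared 0 line(s) (total 0); column heights now [0 4 7 6 2 2], max=7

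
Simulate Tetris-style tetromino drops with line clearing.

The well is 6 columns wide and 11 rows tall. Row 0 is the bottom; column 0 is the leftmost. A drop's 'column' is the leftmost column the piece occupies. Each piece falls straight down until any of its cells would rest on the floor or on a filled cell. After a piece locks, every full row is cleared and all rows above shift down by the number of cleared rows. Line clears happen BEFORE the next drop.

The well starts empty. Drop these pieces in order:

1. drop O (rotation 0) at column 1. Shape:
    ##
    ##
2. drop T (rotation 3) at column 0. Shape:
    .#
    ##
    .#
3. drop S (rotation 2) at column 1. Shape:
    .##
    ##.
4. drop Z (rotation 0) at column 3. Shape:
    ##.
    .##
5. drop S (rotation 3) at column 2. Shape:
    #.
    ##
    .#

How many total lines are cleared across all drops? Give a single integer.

Drop 1: O rot0 at col 1 lands with bottom-row=0; cleared 0 line(s) (total 0); column heights now [0 2 2 0 0 0], max=2
Drop 2: T rot3 at col 0 lands with bottom-row=2; cleared 0 line(s) (total 0); column heights now [4 5 2 0 0 0], max=5
Drop 3: S rot2 at col 1 lands with bottom-row=5; cleared 0 line(s) (total 0); column heights now [4 6 7 7 0 0], max=7
Drop 4: Z rot0 at col 3 lands with bottom-row=6; cleared 0 line(s) (total 0); column heights now [4 6 7 8 8 7], max=8
Drop 5: S rot3 at col 2 lands with bottom-row=8; cleared 0 line(s) (total 0); column heights now [4 6 11 10 8 7], max=11

Answer: 0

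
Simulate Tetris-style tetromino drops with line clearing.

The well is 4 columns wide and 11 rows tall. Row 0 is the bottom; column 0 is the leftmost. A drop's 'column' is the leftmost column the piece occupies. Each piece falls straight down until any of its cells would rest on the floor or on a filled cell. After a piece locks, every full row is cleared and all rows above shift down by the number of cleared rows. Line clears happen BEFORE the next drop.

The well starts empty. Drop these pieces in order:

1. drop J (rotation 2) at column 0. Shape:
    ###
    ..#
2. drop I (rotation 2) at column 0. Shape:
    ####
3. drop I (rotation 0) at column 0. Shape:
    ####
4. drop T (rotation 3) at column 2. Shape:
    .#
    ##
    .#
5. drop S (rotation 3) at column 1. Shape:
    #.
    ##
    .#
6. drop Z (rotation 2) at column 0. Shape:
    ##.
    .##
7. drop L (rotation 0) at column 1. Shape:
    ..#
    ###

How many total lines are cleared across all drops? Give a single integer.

Answer: 3

Derivation:
Drop 1: J rot2 at col 0 lands with bottom-row=0; cleared 0 line(s) (total 0); column heights now [2 2 2 0], max=2
Drop 2: I rot2 at col 0 lands with bottom-row=2; cleared 1 line(s) (total 1); column heights now [2 2 2 0], max=2
Drop 3: I rot0 at col 0 lands with bottom-row=2; cleared 1 line(s) (total 2); column heights now [2 2 2 0], max=2
Drop 4: T rot3 at col 2 lands with bottom-row=1; cleared 1 line(s) (total 3); column heights now [0 0 2 3], max=3
Drop 5: S rot3 at col 1 lands with bottom-row=2; cleared 0 line(s) (total 3); column heights now [0 5 4 3], max=5
Drop 6: Z rot2 at col 0 lands with bottom-row=5; cleared 0 line(s) (total 3); column heights now [7 7 6 3], max=7
Drop 7: L rot0 at col 1 lands with bottom-row=7; cleared 0 line(s) (total 3); column heights now [7 8 8 9], max=9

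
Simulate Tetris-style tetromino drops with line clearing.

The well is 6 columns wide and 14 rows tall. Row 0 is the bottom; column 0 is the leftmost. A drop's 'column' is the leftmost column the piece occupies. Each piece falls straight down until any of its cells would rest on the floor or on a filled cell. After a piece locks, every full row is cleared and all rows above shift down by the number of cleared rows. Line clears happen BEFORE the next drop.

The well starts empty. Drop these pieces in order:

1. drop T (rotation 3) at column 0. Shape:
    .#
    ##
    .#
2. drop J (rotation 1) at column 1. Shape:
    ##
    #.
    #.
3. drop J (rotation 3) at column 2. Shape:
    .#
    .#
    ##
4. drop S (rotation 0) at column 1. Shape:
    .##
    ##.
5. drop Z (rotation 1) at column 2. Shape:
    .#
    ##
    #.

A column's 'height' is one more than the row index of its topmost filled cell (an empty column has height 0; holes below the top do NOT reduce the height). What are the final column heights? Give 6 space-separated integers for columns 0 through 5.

Answer: 2 9 12 13 0 0

Derivation:
Drop 1: T rot3 at col 0 lands with bottom-row=0; cleared 0 line(s) (total 0); column heights now [2 3 0 0 0 0], max=3
Drop 2: J rot1 at col 1 lands with bottom-row=3; cleared 0 line(s) (total 0); column heights now [2 6 6 0 0 0], max=6
Drop 3: J rot3 at col 2 lands with bottom-row=6; cleared 0 line(s) (total 0); column heights now [2 6 7 9 0 0], max=9
Drop 4: S rot0 at col 1 lands with bottom-row=8; cleared 0 line(s) (total 0); column heights now [2 9 10 10 0 0], max=10
Drop 5: Z rot1 at col 2 lands with bottom-row=10; cleared 0 line(s) (total 0); column heights now [2 9 12 13 0 0], max=13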